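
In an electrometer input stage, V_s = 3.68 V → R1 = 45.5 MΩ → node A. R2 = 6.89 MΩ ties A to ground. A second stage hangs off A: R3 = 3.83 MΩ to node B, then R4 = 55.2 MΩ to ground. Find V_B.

V_B ≈ 0.411 V

The second stage (R3 + R4 = 59.03 MΩ) loads node A in parallel with R2.
Effective lower resistance at A: R2 ‖ 59.03 = 6.170 MΩ.
V_A = 3.68 × 6.170/(45.5 + 6.170) = 0.4394 V.
Then the unloaded second divider: V_B = V_A × R4/(R3+R4) = 0.4394 × 0.9351 = 0.4109 V.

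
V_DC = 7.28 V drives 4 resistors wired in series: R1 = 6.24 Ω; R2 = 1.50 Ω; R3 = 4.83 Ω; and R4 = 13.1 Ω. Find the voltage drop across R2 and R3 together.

V ≈ 1.80 V

Total series resistance ΣR = 6.24 + 1.50 + 4.83 + 13.1 = 25.67 Ω.
R_{R2..R3} = 1.50 + 4.83 = 6.330 Ω.
V = V_DC · R/ΣR = 7.28 × 0.2466 = 1.795 V.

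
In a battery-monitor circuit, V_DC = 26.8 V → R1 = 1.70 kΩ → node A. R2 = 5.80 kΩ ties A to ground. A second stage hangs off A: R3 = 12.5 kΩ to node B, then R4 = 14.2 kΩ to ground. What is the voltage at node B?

Node A sees R2 in parallel with the series input of stage 2, R3 + R4 = 26.70 kΩ.
Effective lower resistance at A: R2 ‖ 26.70 = 4.765 kΩ.
V_A = 26.8 × 4.765/(1.70 + 4.765) = 19.75 V.
Stage 2 is unloaded, so V_B = V_A · R4/(R3+R4) = 19.75 × 14.2/26.70 = 10.51 V.

V_B ≈ 10.5 V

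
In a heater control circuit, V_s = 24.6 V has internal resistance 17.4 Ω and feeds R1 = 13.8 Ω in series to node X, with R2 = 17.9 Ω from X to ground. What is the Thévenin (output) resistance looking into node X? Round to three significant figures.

R1' = 17.4 + 13.8 = 31.20 Ω (source resistance + R1).
With V_s suppressed (replaced by a short), R_th = R1' ‖ R2 = (31.20 × 17.9)/(31.20 + 17.9) = 11.37 Ω.

R_th ≈ 11.4 Ω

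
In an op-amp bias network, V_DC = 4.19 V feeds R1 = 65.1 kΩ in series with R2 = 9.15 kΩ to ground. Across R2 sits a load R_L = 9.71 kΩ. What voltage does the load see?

First combine the lower leg with the load: R2 ‖ R_L = 4.711 kΩ.
Now apply the divider: V_out = 4.19 × 0.06748 = 0.2827 V.

V_out ≈ 0.283 V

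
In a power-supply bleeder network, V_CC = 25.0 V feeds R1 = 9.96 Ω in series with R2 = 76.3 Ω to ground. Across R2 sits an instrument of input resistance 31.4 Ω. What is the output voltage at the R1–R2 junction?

The load sits in parallel with R2, giving an effective lower resistance R2' = R2·R_L/(R2+R_L) = 22.25 Ω.
Then V_out = V_CC · R2'/(R1 + R2') = 25.0 × 22.25/32.21 = 17.27 V.

V_out ≈ 17.3 V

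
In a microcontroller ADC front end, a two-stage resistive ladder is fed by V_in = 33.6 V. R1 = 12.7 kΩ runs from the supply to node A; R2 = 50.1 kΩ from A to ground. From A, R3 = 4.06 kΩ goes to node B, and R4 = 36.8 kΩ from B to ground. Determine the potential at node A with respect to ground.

Looking into the second stage from A: R3 + R4 = 40.86 kΩ appears in parallel with R2.
R2 ‖ (R3+R4) = 22.51 kΩ.
So V_A = 33.6 × 0.6393 = 21.48 V.

V_A ≈ 21.5 V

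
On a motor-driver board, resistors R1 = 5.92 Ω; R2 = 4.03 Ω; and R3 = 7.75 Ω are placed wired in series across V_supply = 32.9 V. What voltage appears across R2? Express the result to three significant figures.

V ≈ 7.49 V

Series total: ΣR = 5.92 + 4.03 + 7.75 = 17.70 Ω.
V = V_supply · R/ΣR = 32.9 × 0.2277 = 7.491 V.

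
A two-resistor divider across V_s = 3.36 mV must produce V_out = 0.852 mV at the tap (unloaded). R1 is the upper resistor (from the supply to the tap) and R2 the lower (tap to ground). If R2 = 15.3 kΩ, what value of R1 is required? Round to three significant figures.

The divider ratio is R2/(R1+R2) = 0.852/3.36 = 0.2536.
R1 = R2·(1/k − 1) = 15.3 × 2.944 = 45.04 kΩ.

R1 ≈ 45.0 kΩ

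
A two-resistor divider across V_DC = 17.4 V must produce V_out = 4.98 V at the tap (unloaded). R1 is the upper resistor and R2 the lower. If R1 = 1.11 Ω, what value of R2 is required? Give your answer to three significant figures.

V_out/V_DC = R2/(R1+R2) = 0.2862.
Rearranging, R2 = R1·k/(1−k) = 1.11 × 0.4010 = 0.4451 Ω.

R2 ≈ 0.445 Ω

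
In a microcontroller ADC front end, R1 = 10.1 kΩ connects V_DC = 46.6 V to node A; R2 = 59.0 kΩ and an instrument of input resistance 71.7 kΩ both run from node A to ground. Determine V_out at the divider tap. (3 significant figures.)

V_out ≈ 35.5 V

First combine the lower leg with the load: R2 ‖ R_L = 32.37 kΩ.
Then V_out = V_DC · R2'/(R1 + R2') = 46.6 × 32.37/42.47 = 35.52 V.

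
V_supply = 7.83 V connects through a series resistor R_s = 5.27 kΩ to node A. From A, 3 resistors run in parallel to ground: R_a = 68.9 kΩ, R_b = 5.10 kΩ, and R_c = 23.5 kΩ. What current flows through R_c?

Equivalent of the parallel group: R_p = 3.950 kΩ.
Node voltage V_A = V_supply · R_p/(R_s + R_p) = 7.83 × 0.4284 = 3.355 V.
I(R_c) = V_A / R_c = 3.355/23.5 = 0.1428 mA.
(Check via current divider: I_total = 0.8492 mA; share G_k/ΣG = 0.1681 → same result.)

I ≈ 0.143 mA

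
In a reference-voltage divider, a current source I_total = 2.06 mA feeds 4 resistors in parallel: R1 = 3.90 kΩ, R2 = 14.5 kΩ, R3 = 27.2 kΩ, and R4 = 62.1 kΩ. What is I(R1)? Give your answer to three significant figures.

Total conductance ΣG = 1/3.90 + 1/14.5 + 1/27.2 + 1/62.1 = 0.3782 (units of 1/kΩ).
R1 takes the fraction G_k/ΣG = 0.2564/0.3782 = 0.6779, so I = 2.06 × 0.6779 = 1.396 mA.

I ≈ 1.40 mA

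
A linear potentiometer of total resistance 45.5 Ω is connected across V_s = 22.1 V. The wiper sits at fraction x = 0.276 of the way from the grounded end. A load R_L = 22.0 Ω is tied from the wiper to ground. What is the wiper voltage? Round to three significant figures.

Split the track: R_lower = x·R_p = 12.56 Ω, R_upper = (1−x)·R_p = 32.94 Ω.
(x·R_p) ‖ R_L = 7.995 Ω.
V_out = 22.1 × 7.995/(32.94 + 7.995) = 4.316 V.

V_out ≈ 4.32 V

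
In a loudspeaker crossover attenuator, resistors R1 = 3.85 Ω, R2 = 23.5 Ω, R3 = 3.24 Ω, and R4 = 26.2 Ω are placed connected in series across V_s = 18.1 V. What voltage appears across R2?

Series total: ΣR = 3.85 + 23.5 + 3.24 + 26.2 = 56.79 Ω.
V = V_s · R/ΣR = 18.1 × 0.4138 = 7.490 V.

V ≈ 7.49 V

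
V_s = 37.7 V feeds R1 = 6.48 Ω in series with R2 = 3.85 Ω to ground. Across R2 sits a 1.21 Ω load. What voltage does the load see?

V_out ≈ 4.69 V

First combine the lower leg with the load: R2 ‖ R_L = 0.9207 Ω.
Now apply the divider: V_out = 37.7 × 0.1244 = 4.690 V.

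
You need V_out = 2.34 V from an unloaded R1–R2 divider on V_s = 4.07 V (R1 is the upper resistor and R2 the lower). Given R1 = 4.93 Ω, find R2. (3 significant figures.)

R2 ≈ 6.67 Ω

The divider ratio is R2/(R1+R2) = 2.34/4.07 = 0.5749.
R2 = R1 · 0.5749/(1 − 0.5749) = 6.668 Ω.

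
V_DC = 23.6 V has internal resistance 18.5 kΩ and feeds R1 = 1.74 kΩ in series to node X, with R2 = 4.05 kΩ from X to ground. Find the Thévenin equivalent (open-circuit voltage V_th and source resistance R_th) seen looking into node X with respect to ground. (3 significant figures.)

V_th ≈ 3.93 V, R_th ≈ 3.37 kΩ

R1' = 18.5 + 1.74 = 20.24 kΩ (source resistance + R1).
V_th is the unloaded tap voltage: V_DC · R2/(R1'+R2) = 23.6 × 0.1667 = 3.935 V.
With V_DC suppressed (replaced by a short), R_th = R1' ‖ R2 = (20.24 × 4.05)/(20.24 + 4.05) = 3.375 kΩ.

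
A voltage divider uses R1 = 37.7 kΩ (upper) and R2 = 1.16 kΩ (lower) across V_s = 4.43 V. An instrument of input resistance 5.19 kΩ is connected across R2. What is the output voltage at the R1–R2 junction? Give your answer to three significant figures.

R2 ‖ R_L = (1.16 × 5.19)/(1.16 + 5.19) = 0.9481 kΩ.
Voltage divider with the loaded lower leg: V_out = 4.43 × 0.9481/(37.7 + 0.9481) = 4.43 × 0.02453 = 0.1087 V.

V_out ≈ 0.109 V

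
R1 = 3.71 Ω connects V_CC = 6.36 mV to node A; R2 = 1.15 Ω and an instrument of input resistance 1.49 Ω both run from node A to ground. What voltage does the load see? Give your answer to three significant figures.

V_out ≈ 0.947 mV

The load sits in parallel with R2, giving an effective lower resistance R2' = R2·R_L/(R2+R_L) = 0.6491 Ω.
Voltage divider with the loaded lower leg: V_out = 6.36 × 0.6491/(3.71 + 0.6491) = 6.36 × 0.1489 = 0.9470 mV.
(Unloaded it would be 1.50 mV; the load pulls it down.)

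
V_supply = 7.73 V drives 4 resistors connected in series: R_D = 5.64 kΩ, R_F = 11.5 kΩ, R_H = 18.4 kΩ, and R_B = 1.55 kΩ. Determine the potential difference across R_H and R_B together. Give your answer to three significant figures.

V ≈ 4.16 V

Total series resistance ΣR = 5.64 + 11.5 + 18.4 + 1.55 = 37.09 kΩ.
R_{R_H..R_B} = 18.4 + 1.55 = 19.95 kΩ.
By the voltage-divider rule, V = 7.73 × 19.95/37.09 = 4.158 V.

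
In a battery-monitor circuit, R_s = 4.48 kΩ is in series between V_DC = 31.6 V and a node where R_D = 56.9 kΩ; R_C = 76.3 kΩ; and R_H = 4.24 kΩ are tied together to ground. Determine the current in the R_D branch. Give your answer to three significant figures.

I ≈ 0.253 mA

Parallel bank: R_p = 1/(1/56.9 + 1/76.3 + 1/4.24) = 3.752 kΩ.
Node voltage V_A = V_DC · R_p/(R_s + R_p) = 31.6 × 0.4558 = 14.40 V.
Branch current I = V_A/R_D = 14.40/56.9 = 0.2531 mA.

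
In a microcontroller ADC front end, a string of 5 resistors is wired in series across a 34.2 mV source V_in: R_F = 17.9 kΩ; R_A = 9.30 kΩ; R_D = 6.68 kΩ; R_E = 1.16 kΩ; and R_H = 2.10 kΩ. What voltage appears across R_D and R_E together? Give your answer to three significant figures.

Series total: ΣR = 17.9 + 9.30 + 6.68 + 1.16 + 2.10 = 37.14 kΩ.
R_{R_D..R_E} = 6.68 + 1.16 = 7.840 kΩ.
Voltage divider: V = V_in · (7.840 / 37.14) = 34.2 × 0.2111 = 7.219 mV.

V ≈ 7.22 mV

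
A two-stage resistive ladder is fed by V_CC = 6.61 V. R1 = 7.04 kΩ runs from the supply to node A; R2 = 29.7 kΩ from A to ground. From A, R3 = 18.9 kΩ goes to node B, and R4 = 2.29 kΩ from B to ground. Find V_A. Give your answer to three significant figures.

Looking into the second stage from A: R3 + R4 = 21.19 kΩ appears in parallel with R2.
Effective lower resistance at A: R2 ‖ 21.19 = 12.37 kΩ.
V_A = 6.61 × 12.37/(7.04 + 12.37) = 4.212 V.

V_A ≈ 4.21 V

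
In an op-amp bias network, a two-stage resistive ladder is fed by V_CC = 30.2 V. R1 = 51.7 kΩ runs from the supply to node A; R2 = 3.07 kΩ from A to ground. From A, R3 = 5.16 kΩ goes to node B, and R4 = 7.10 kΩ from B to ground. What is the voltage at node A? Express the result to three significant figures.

The second stage (R3 + R4 = 12.26 kΩ) loads node A in parallel with R2.
Effective lower resistance at A: R2 ‖ 12.26 = 2.455 kΩ.
First divider: V_A = V_CC · 2.455/(51.7 + 2.455) = 1.369 V.

V_A ≈ 1.37 V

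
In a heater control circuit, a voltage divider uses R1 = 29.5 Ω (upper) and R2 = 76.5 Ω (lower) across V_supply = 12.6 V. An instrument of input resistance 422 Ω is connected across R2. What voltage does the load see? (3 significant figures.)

V_out ≈ 8.66 V

The load sits in parallel with R2, giving an effective lower resistance R2' = R2·R_L/(R2+R_L) = 64.76 Ω.
Then V_out = V_supply · R2'/(R1 + R2') = 12.6 × 64.76/94.26 = 8.657 V.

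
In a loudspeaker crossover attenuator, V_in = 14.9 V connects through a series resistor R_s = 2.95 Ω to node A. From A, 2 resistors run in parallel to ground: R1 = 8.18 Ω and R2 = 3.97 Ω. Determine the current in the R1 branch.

I ≈ 0.866 A

Parallel bank: R_p = 1/(1/8.18 + 1/3.97) = 2.673 Ω.
V_A by voltage divider: V_A = 14.9 × 2.673/(2.95 + 2.673) = 7.083 V.
I(R1) = V_A / R1 = 7.083/8.18 = 0.8659 A.
(Equivalently: I_total = 2.650 A, then current-divider fraction G_k/ΣG = 0.3267.)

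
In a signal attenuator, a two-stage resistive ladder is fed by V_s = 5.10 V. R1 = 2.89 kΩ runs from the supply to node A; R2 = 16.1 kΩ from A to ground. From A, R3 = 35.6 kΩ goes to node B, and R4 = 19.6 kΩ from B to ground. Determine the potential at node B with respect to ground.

Looking into the second stage from A: R3 + R4 = 55.20 kΩ appears in parallel with R2.
R2 ‖ (R3+R4) = 12.46 kΩ.
V_A = 5.10 × 12.46/(2.89 + 12.46) = 4.140 V.
Then the unloaded second divider: V_B = V_A × R4/(R3+R4) = 4.140 × 0.3551 = 1.470 V.

V_B ≈ 1.47 V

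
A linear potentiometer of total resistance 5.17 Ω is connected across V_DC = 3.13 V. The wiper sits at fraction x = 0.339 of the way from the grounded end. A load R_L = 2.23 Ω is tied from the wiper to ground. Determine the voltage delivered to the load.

V_out ≈ 0.698 V

The pot divides into 3.417 Ω above the wiper and 1.753 Ω below.
(x·R_p) ‖ R_L = 0.9814 Ω.
V_out = 3.13 × 0.9814/(3.417 + 0.9814) = 0.6983 V.
(Unloaded: V_out = x·V_DC = 1.06 V.)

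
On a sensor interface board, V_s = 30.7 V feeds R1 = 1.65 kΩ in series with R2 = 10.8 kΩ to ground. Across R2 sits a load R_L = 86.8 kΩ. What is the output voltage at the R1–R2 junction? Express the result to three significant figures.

First combine the lower leg with the load: R2 ‖ R_L = 9.605 kΩ.
Then V_out = V_s · R2'/(R1 + R2') = 30.7 × 9.605/11.25 = 26.20 V.
(Unloaded it would be 26.6 V; the load pulls it down.)

V_out ≈ 26.2 V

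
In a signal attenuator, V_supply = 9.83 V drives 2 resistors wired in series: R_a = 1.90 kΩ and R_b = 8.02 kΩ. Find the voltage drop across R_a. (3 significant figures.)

V ≈ 1.88 V

ΣR = 1.90 + 8.02 = 9.920 kΩ.
Voltage divider: V = V_supply · (1.900 / 9.920) = 9.83 × 0.1915 = 1.883 V.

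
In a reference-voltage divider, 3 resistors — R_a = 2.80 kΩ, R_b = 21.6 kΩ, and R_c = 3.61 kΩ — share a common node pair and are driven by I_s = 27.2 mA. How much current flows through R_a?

I ≈ 14.3 mA

Conductances: ΣG = 1/2.80 + 1/21.6 + 1/3.61 = 0.6804 (1/kΩ).
Current divider: I(R_a) = I_s · G_k/ΣG = 27.2 × (0.3571/0.6804) = 27.2 × 0.5249 = 14.28 mA.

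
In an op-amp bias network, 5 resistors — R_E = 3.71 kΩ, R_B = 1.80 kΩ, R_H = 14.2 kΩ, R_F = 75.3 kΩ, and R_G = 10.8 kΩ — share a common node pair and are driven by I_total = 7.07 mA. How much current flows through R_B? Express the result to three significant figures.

ΣG = 1/3.71 + 1/1.80 + 1/14.2 + 1/75.3 + 1/10.8 = 1.001.
Current divider: I(R_B) = I_total · G_k/ΣG = 7.07 × (0.5556/1.001) = 7.07 × 0.5548 = 3.922 mA.

I ≈ 3.92 mA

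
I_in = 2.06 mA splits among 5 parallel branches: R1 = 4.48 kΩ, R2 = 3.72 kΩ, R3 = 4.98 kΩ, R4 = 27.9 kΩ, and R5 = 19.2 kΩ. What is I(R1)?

I ≈ 0.589 mA

Total conductance ΣG = 1/4.48 + 1/3.72 + 1/4.98 + 1/27.9 + 1/19.2 = 0.7808 (units of 1/kΩ).
By the current-divider rule, I = I_in · G_k/ΣG = 2.06 × 0.2859 = 0.5889 mA.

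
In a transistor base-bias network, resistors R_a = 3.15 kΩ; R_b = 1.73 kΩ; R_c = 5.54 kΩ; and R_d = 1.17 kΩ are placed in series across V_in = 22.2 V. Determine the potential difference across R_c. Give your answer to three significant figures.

Series total: ΣR = 3.15 + 1.73 + 5.54 + 1.17 = 11.59 kΩ.
By the voltage-divider rule, V = 22.2 × 5.540/11.59 = 10.61 V.

V ≈ 10.6 V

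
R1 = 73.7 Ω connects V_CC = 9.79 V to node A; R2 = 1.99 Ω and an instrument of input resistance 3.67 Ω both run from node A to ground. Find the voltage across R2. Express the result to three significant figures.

V_out ≈ 0.168 V

R2 ‖ R_L = (1.99 × 3.67)/(1.99 + 3.67) = 1.290 Ω.
Voltage divider with the loaded lower leg: V_out = 9.79 × 1.290/(73.7 + 1.290) = 9.79 × 0.01721 = 0.1685 V.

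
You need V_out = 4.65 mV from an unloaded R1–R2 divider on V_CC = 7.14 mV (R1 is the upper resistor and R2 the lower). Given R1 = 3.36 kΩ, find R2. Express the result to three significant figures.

The divider ratio is R2/(R1+R2) = 4.65/7.14 = 0.6513.
Rearranging, R2 = R1·k/(1−k) = 3.36 × 1.867 = 6.275 kΩ.

R2 ≈ 6.27 kΩ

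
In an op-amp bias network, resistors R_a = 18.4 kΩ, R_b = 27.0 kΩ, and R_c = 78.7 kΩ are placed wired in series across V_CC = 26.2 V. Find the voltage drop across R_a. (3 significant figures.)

Total series resistance ΣR = 18.4 + 27.0 + 78.7 = 124.1 kΩ.
V = V_CC · R/ΣR = 26.2 × 0.1483 = 3.885 V.

V ≈ 3.88 V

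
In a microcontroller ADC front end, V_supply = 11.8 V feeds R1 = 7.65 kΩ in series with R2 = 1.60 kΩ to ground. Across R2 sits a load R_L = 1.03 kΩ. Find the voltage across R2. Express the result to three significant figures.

First combine the lower leg with the load: R2 ‖ R_L = 0.6266 kΩ.
Then V_out = V_supply · R2'/(R1 + R2') = 11.8 × 0.6266/8.277 = 0.8934 V.
(Unloaded it would be 2.04 V; the load pulls it down.)

V_out ≈ 0.893 V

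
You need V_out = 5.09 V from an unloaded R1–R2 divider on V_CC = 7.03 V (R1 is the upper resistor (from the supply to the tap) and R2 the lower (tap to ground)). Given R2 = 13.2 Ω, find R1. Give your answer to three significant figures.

R1 ≈ 5.03 Ω

V_out/V_CC = R2/(R1+R2) = 0.7240.
R1 = R2·(1/k − 1) = 13.2 × 0.3811 = 5.031 Ω.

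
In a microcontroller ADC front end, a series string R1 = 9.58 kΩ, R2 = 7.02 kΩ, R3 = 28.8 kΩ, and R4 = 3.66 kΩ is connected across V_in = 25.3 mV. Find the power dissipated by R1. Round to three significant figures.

ΣR = 49.06 kΩ → I = 25.3/49.06 = 0.5157 µA.
V(R1) = I·R = 4.940 mV; P = V·I = 4.940 × 0.5157 = 2.548 nW.

P ≈ 2.55 nW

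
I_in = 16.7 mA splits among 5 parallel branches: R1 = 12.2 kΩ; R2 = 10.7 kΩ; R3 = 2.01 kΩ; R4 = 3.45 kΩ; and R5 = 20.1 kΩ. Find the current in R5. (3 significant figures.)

Conductances: ΣG = 1/12.2 + 1/10.7 + 1/2.01 + 1/3.45 + 1/20.1 = 1.013 (1/kΩ).
By the current-divider rule, I = I_in · G_k/ΣG = 16.7 × 0.04913 = 0.8206 mA.

I ≈ 0.821 mA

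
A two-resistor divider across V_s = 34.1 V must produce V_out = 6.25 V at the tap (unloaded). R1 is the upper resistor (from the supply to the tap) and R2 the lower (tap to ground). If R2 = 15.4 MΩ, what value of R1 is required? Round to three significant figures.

The divider ratio is R2/(R1+R2) = 6.25/34.1 = 0.1833.
R1 = R2·(1/k − 1) = 15.4 × 4.456 = 68.62 MΩ.

R1 ≈ 68.6 MΩ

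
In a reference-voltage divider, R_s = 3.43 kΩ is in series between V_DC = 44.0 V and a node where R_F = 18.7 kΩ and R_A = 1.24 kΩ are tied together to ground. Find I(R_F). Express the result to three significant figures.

Equivalent of the parallel group: R_p = 1.163 kΩ.
V_A = 44.0 × 1.163/4.593 = 11.14 V.
Branch current I = V_A/R_F = 11.14/18.7 = 0.5957 mA.

I ≈ 0.596 mA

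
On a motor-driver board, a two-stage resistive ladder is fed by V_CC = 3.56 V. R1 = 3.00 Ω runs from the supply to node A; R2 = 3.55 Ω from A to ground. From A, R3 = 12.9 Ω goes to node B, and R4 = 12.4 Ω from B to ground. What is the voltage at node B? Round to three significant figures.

Looking into the second stage from A: R3 + R4 = 25.30 Ω appears in parallel with R2.
Effective lower resistance at A: R2 ‖ 25.30 = 3.113 Ω.
So V_A = 3.56 × 0.5093 = 1.813 V.
Then the unloaded second divider: V_B = V_A × R4/(R3+R4) = 1.813 × 0.4901 = 0.8886 V.

V_B ≈ 0.889 V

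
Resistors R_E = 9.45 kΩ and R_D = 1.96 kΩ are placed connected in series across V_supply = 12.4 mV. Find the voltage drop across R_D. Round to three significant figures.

V ≈ 2.13 mV

Total series resistance ΣR = 9.45 + 1.96 = 11.41 kΩ.
By the voltage-divider rule, V = 12.4 × 1.960/11.41 = 2.130 mV.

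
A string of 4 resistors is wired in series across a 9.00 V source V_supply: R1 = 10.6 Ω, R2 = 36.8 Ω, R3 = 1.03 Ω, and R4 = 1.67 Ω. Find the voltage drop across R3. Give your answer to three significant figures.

Total series resistance ΣR = 10.6 + 36.8 + 1.03 + 1.67 = 50.10 Ω.
Voltage divider: V = V_supply · (1.030 / 50.10) = 9.00 × 0.02056 = 0.1850 V.

V ≈ 0.185 V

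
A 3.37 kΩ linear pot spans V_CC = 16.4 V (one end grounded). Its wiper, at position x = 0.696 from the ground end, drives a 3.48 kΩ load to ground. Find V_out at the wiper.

V_out ≈ 9.47 V

Lower segment x·R_p = 2.346 kΩ; upper segment (1−x)·R_p = 1.024 kΩ.
(x·R_p) ‖ R_L = 1.401 kΩ.
Then V_out = V_CC · 1.401/(1.024 + 1.401) = 9.473 V.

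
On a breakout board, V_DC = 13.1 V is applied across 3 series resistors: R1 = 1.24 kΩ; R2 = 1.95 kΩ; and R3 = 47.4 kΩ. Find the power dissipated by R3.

P ≈ 3.18 mW

The common current is I = 13.1/50.59 = 0.2589 mA.
V(R3) = I·R = 12.27 V; P = V·I = 12.27 × 0.2589 = 3.178 mW.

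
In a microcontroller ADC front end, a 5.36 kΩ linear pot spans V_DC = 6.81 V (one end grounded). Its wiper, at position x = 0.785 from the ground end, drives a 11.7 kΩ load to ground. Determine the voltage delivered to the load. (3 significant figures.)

V_out ≈ 4.96 V

Split the track: R_lower = x·R_p = 4.208 kΩ, R_upper = (1−x)·R_p = 1.152 kΩ.
R_L loads the lower segment: effective lower R = 3.095 kΩ.
Then V_out = V_DC · 3.095/(1.152 + 3.095) = 4.962 V.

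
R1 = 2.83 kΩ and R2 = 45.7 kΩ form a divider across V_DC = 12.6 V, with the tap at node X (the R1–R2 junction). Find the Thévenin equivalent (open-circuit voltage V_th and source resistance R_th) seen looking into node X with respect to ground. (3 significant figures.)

V_th ≈ 11.9 V, R_th ≈ 2.66 kΩ

Open-circuit (no load on X): V_th = V_DC · R2/(R1 + R2) = 12.6 × 45.7/(2.830 + 45.7) = 11.87 V.
Zeroing V_DC shorts the top of R1 to ground, so R_th = R1 ‖ R2 = 2.665 kΩ.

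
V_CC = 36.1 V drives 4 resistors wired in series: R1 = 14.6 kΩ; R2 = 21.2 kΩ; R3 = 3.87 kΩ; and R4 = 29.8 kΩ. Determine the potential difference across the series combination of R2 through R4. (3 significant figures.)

Series total: ΣR = 14.6 + 21.2 + 3.87 + 29.8 = 69.47 kΩ.
R_{R2..R4} = 21.2 + 3.87 + 29.8 = 54.87 kΩ.
Voltage divider: V = V_CC · (54.87 / 69.47) = 36.1 × 0.7898 = 28.51 V.

V ≈ 28.5 V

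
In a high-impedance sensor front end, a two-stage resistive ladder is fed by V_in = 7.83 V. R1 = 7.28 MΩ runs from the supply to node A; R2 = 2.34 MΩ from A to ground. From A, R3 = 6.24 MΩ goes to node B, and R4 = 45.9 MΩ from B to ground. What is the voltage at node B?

Looking into the second stage from A: R3 + R4 = 52.14 MΩ appears in parallel with R2.
R2 ‖ (R3+R4) = 2.239 MΩ.
First divider: V_A = V_in · 2.239/(7.28 + 2.239) = 1.842 V.
Stage 2 is unloaded, so V_B = V_A · R4/(R3+R4) = 1.842 × 45.9/52.14 = 1.622 V.

V_B ≈ 1.62 V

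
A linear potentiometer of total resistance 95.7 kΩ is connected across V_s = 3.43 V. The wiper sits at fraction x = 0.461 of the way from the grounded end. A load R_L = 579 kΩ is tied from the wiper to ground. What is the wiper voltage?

Split the track: R_lower = x·R_p = 44.12 kΩ, R_upper = (1−x)·R_p = 51.58 kΩ.
R_L loads the lower segment: effective lower R = 40.99 kΩ.
V_out = 3.43 × 40.99/(51.58 + 40.99) = 1.519 V.

V_out ≈ 1.52 V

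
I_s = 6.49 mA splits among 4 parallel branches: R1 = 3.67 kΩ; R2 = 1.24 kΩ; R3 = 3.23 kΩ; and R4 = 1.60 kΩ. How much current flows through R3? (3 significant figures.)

Conductances: ΣG = 1/3.67 + 1/1.24 + 1/3.23 + 1/1.60 = 2.014 (1/kΩ).
R3 takes the fraction G_k/ΣG = 0.3096/2.014 = 0.1538, so I = 6.49 × 0.1538 = 0.9979 mA.

I ≈ 0.998 mA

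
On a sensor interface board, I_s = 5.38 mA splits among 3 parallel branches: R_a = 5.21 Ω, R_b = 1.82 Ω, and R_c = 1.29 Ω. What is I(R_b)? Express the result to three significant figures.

I ≈ 1.95 mA

ΣG = 1/5.21 + 1/1.82 + 1/1.29 = 1.517.
R_b takes the fraction G_k/ΣG = 0.5495/1.517 = 0.3623, so I = 5.38 × 0.3623 = 1.949 mA.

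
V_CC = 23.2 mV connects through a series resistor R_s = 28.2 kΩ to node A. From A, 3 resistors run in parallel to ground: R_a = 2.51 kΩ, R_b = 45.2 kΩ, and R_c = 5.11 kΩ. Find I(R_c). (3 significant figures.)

I ≈ 0.247 µA

Equivalent of the parallel group: R_p = 1.623 kΩ.
V_A = 23.2 × 1.623/29.82 = 1.262 mV.
Branch current I = V_A/R_c = 1.262/5.11 = 0.2470 µA.
(Equivalently: I_total = 0.7779 µA, then current-divider fraction G_k/ΣG = 0.3176.)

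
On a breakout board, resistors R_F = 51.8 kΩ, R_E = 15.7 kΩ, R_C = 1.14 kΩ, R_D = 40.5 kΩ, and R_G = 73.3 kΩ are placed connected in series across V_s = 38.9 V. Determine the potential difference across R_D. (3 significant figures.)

V ≈ 8.64 V

Total series resistance ΣR = 51.8 + 15.7 + 1.14 + 40.5 + 73.3 = 182.4 kΩ.
Voltage divider: V = V_s · (40.50 / 182.4) = 38.9 × 0.2220 = 8.635 V.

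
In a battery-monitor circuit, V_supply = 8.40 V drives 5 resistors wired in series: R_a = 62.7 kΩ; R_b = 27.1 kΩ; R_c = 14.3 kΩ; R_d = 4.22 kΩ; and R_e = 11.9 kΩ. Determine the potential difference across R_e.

V ≈ 0.831 V

Total series resistance ΣR = 62.7 + 27.1 + 14.3 + 4.22 + 11.9 = 120.2 kΩ.
V = V_supply · R/ΣR = 8.40 × 0.09899 = 0.8315 V.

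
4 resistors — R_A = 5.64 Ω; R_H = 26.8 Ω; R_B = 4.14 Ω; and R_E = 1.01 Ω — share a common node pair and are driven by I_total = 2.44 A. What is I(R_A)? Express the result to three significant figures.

I ≈ 0.299 A

Total conductance ΣG = 1/5.64 + 1/26.8 + 1/4.14 + 1/1.01 = 1.446 (units of 1/Ω).
Current divider: I(R_A) = I_total · G_k/ΣG = 2.44 × (0.1773/1.446) = 2.44 × 0.1226 = 0.2991 A.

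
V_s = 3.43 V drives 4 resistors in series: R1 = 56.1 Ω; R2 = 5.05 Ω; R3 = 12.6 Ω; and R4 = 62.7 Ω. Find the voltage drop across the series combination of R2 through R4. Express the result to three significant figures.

V ≈ 2.02 V

ΣR = 56.1 + 5.05 + 12.6 + 62.7 = 136.5 Ω.
R_{R2..R4} = 5.05 + 12.6 + 62.7 = 80.35 Ω.
V = V_s · R/ΣR = 3.43 × 0.5889 = 2.020 V.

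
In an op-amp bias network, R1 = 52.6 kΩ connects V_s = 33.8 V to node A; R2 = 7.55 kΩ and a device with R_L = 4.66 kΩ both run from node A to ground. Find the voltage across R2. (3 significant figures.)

V_out ≈ 1.76 V

R2 ‖ R_L = (7.55 × 4.66)/(7.55 + 4.66) = 2.881 kΩ.
Then V_out = V_s · R2'/(R1 + R2') = 33.8 × 2.881/55.48 = 1.755 V.
(Unloaded it would be 4.24 V; the load pulls it down.)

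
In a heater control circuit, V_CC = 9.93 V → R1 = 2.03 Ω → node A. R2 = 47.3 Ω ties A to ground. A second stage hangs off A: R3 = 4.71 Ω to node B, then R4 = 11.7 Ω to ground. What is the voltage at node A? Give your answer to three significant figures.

V_A ≈ 8.51 V

Node A sees R2 in parallel with the series input of stage 2, R3 + R4 = 16.41 Ω.
Effective lower resistance at A: R2 ‖ 16.41 = 12.18 Ω.
So V_A = 9.93 × 0.8572 = 8.512 V.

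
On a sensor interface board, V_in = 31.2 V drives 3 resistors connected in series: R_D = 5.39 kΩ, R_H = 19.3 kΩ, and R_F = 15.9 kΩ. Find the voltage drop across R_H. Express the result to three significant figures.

ΣR = 5.39 + 19.3 + 15.9 = 40.59 kΩ.
By the voltage-divider rule, V = 31.2 × 19.30/40.59 = 14.84 V.

V ≈ 14.8 V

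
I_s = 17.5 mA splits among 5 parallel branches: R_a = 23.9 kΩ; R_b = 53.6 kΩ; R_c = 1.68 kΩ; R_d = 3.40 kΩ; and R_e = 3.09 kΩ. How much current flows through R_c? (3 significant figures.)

Conductances: ΣG = 1/23.9 + 1/53.6 + 1/1.68 + 1/3.40 + 1/3.09 = 1.273 (1/kΩ).
By the current-divider rule, I = I_s · G_k/ΣG = 17.5 × 0.4674 = 8.180 mA.

I ≈ 8.18 mA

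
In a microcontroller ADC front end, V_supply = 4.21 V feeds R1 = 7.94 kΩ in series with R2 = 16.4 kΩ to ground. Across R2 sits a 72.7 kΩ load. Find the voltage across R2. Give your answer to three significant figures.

First combine the lower leg with the load: R2 ‖ R_L = 13.38 kΩ.
Now apply the divider: V_out = 4.21 × 0.6276 = 2.642 V.

V_out ≈ 2.64 V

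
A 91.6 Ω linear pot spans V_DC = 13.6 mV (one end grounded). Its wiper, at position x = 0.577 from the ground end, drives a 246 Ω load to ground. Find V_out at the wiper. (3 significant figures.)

V_out ≈ 7.19 mV

Split the track: R_lower = x·R_p = 52.85 Ω, R_upper = (1−x)·R_p = 38.75 Ω.
R_L loads the lower segment: effective lower R = 43.51 Ω.
Loaded-divider output: V_out = 13.6 × 0.5289 = 7.193 mV.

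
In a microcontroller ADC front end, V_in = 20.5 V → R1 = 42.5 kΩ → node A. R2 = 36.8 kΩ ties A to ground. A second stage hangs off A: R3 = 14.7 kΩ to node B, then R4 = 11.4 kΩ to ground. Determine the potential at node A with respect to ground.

Looking into the second stage from A: R3 + R4 = 26.10 kΩ appears in parallel with R2.
Effective lower resistance at A: R2 ‖ 26.10 = 15.27 kΩ.
So V_A = 20.5 × 0.2643 = 5.419 V.

V_A ≈ 5.42 V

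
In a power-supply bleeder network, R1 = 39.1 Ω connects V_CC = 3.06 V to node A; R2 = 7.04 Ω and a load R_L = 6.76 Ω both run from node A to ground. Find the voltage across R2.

The load sits in parallel with R2, giving an effective lower resistance R2' = R2·R_L/(R2+R_L) = 3.449 Ω.
Voltage divider with the loaded lower leg: V_out = 3.06 × 3.449/(39.1 + 3.449) = 3.06 × 0.08105 = 0.2480 V.
(Unloaded it would be 0.467 V; the load pulls it down.)

V_out ≈ 0.248 V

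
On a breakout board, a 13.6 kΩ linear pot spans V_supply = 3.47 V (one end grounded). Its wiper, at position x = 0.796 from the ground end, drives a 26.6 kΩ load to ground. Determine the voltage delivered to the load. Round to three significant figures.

V_out ≈ 2.55 V

Lower segment x·R_p = 10.83 kΩ; upper segment (1−x)·R_p = 2.774 kΩ.
(x·R_p) ‖ R_L = 7.694 kΩ.
Loaded-divider output: V_out = 3.47 × 0.7350 = 2.550 V.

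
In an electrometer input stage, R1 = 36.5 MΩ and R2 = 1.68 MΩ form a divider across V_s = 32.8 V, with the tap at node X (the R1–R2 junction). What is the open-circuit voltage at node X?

Open-circuit (no load on X): V_th = V_s · R2/(R1 + R2) = 32.8 × 1.68/(36.50 + 1.68) = 1.443 V.

V_th ≈ 1.44 V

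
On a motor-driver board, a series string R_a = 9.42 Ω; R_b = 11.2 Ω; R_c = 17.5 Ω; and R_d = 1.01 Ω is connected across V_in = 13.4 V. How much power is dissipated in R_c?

P ≈ 2.05 W

The common current is I = 13.4/39.13 = 0.3424 A.
P = I²R = 0.1173 × 17.5 = 2.052 W.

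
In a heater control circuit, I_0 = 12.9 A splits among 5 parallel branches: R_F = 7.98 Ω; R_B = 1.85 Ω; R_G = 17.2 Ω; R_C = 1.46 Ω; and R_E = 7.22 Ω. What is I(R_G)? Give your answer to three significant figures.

I ≈ 0.485 A

Total conductance ΣG = 1/7.98 + 1/1.85 + 1/17.2 + 1/1.46 + 1/7.22 = 1.547 (units of 1/Ω).
By the current-divider rule, I = I_0 · G_k/ΣG = 12.9 × 0.03757 = 0.4847 A.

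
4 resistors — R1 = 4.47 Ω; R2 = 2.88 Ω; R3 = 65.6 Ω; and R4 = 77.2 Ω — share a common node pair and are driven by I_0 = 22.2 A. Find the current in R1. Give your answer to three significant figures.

ΣG = 1/4.47 + 1/2.88 + 1/65.6 + 1/77.2 = 0.5991.
Current divider: I(R1) = I_0 · G_k/ΣG = 22.2 × (0.2237/0.5991) = 22.2 × 0.3734 = 8.289 A.

I ≈ 8.29 A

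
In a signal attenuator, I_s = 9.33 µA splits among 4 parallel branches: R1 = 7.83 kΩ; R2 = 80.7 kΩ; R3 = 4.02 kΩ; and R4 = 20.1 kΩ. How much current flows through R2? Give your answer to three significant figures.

I ≈ 0.264 µA

Total conductance ΣG = 1/7.83 + 1/80.7 + 1/4.02 + 1/20.1 = 0.4386 (units of 1/kΩ).
R2 takes the fraction G_k/ΣG = 0.01239/0.4386 = 0.02825, so I = 9.33 × 0.02825 = 0.2636 µA.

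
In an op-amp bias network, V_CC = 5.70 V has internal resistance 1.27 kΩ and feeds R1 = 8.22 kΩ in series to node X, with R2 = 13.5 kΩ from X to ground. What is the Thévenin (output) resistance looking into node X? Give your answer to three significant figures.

R_th ≈ 5.57 kΩ

R1' = 1.27 + 8.22 = 9.490 kΩ (source resistance + R1).
Zeroing V_CC shorts the top of R1' to ground, so R_th = R1' ‖ R2 = 5.573 kΩ.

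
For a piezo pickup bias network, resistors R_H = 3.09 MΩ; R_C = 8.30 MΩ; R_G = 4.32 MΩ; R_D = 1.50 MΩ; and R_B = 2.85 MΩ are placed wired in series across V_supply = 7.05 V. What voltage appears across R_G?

V ≈ 1.52 V

Total series resistance ΣR = 3.09 + 8.30 + 4.32 + 1.50 + 2.85 = 20.06 MΩ.
Voltage divider: V = V_supply · (4.320 / 20.06) = 7.05 × 0.2154 = 1.518 V.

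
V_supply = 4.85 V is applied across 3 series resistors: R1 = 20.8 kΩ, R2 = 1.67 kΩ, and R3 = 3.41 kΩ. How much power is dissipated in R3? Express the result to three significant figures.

P ≈ 0.120 mW

The common current is I = 4.85/25.88 = 0.1874 mA.
P(R3) = I²·R3 = (0.1874)² × 3.41 = 0.1198 mW.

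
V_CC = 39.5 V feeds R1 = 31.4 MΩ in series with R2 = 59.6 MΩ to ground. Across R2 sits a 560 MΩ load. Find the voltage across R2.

The load sits in parallel with R2, giving an effective lower resistance R2' = R2·R_L/(R2+R_L) = 53.87 MΩ.
Voltage divider with the loaded lower leg: V_out = 39.5 × 53.87/(31.4 + 53.87) = 39.5 × 0.6317 = 24.95 V.

V_out ≈ 25.0 V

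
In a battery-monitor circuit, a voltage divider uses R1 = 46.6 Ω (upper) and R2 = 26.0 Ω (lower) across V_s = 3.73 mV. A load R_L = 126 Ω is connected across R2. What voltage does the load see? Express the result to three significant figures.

V_out ≈ 1.18 mV

The load sits in parallel with R2, giving an effective lower resistance R2' = R2·R_L/(R2+R_L) = 21.55 Ω.
Now apply the divider: V_out = 3.73 × 0.3162 = 1.180 mV.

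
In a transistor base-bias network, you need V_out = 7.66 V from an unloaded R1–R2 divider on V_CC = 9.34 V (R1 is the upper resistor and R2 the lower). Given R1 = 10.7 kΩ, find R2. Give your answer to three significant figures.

R2 ≈ 48.8 kΩ

Required fraction k = V_out/V_CC = 0.8201.
R2 = R1 · 0.8201/(1 − 0.8201) = 48.79 kΩ.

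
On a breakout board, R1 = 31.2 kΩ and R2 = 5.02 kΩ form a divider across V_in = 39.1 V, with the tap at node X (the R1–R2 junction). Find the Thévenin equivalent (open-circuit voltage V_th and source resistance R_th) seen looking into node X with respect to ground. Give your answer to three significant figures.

V_th ≈ 5.42 V, R_th ≈ 4.32 kΩ

Open-circuit (no load on X): V_th = V_in · R2/(R1 + R2) = 39.1 × 5.02/(31.20 + 5.02) = 5.419 V.
Looking into X with the source shorted: R_th = R1·R2/(R1+R2) = 31.20 × 5.02/36.22 = 4.324 kΩ.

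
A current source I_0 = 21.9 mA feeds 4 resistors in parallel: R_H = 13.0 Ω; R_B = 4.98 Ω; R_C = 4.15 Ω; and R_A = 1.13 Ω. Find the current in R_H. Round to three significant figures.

Conductances: ΣG = 1/13.0 + 1/4.98 + 1/4.15 + 1/1.13 = 1.404 (1/Ω).
R_H takes the fraction G_k/ΣG = 0.07692/1.404 = 0.05480, so I = 21.9 × 0.05480 = 1.200 mA.

I ≈ 1.20 mA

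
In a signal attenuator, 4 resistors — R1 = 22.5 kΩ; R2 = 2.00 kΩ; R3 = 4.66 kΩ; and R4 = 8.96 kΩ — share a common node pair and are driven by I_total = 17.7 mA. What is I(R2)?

I ≈ 10.2 mA

Total conductance ΣG = 1/22.5 + 1/2.00 + 1/4.66 + 1/8.96 = 0.8706 (units of 1/kΩ).
R2 takes the fraction G_k/ΣG = 0.5000/0.8706 = 0.5743, so I = 17.7 × 0.5743 = 10.16 mA.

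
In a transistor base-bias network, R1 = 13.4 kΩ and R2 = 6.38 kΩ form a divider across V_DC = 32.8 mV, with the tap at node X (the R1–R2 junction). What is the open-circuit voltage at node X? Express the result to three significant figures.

With X open, the divider is unloaded: V_th = 32.8 × 6.38/19.78 = 10.58 mV.

V_th ≈ 10.6 mV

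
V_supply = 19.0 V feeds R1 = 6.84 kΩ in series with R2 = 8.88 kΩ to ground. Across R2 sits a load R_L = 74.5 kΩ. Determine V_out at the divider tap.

V_out ≈ 10.2 V

First combine the lower leg with the load: R2 ‖ R_L = 7.934 kΩ.
Now apply the divider: V_out = 19.0 × 0.5370 = 10.20 V.
(Unloaded it would be 10.7 V; the load pulls it down.)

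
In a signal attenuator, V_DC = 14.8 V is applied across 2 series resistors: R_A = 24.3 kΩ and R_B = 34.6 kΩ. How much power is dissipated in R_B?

The common current is I = 14.8/58.90 = 0.2513 mA.
P(R_B) = I²·R_B = (0.2513)² × 34.6 = 2.185 mW.

P ≈ 2.18 mW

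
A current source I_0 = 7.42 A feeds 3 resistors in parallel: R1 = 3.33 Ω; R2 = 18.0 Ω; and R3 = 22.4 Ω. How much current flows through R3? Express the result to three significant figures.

I ≈ 0.827 A

Total conductance ΣG = 1/3.33 + 1/18.0 + 1/22.4 = 0.4005 (units of 1/Ω).
By the current-divider rule, I = I_0 · G_k/ΣG = 7.42 × 0.1115 = 0.8271 A.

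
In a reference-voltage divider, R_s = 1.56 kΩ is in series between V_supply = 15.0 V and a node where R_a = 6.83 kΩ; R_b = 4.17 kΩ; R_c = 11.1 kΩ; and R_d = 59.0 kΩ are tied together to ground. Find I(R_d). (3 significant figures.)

I ≈ 0.144 mA

Parallel bank: R_p = 1/(1/6.83 + 1/4.17 + 1/11.1 + 1/59.0) = 2.027 kΩ.
Node voltage V_A = V_supply · R_p/(R_s + R_p) = 15.0 × 0.5651 = 8.477 V.
Branch current I = V_A/R_d = 8.477/59.0 = 0.1437 mA.
(Check via current divider: I_total = 4.181 mA; share G_k/ΣG = 0.03436 → same result.)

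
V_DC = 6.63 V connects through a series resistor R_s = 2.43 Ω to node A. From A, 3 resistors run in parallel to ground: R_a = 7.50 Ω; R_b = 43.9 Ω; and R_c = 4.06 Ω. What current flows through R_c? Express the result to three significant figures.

Combine the parallel branches: R_p = (1/7.50 + 1/43.9 + 1/4.06)⁻¹ = 2.485 Ω.
V_A = 6.63 × 2.485/4.915 = 3.352 V.
Branch current I = V_A/R_c = 3.352/4.06 = 0.8256 A.

I ≈ 0.826 A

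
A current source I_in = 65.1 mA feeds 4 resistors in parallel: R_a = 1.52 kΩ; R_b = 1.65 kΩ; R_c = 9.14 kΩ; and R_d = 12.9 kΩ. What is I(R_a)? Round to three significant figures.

ΣG = 1/1.52 + 1/1.65 + 1/9.14 + 1/12.9 = 1.451.
R_a takes the fraction G_k/ΣG = 0.6579/1.451 = 0.4534, so I = 65.1 × 0.4534 = 29.52 mA.

I ≈ 29.5 mA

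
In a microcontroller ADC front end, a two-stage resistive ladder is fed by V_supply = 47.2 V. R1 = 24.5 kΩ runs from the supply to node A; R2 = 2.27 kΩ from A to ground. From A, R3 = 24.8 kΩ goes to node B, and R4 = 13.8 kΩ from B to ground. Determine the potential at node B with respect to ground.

The second stage (R3 + R4 = 38.60 kΩ) loads node A in parallel with R2.
Effective lower resistance at A: R2 ‖ 38.60 = 2.144 kΩ.
V_A = 47.2 × 2.144/(24.5 + 2.144) = 3.798 V.
V_B = V_A × 0.3575 = 1.358 V.

V_B ≈ 1.36 V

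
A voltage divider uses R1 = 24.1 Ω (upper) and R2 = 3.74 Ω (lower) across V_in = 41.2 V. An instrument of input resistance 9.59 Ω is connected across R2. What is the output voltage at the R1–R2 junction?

First combine the lower leg with the load: R2 ‖ R_L = 2.691 Ω.
Voltage divider with the loaded lower leg: V_out = 41.2 × 2.691/(24.1 + 2.691) = 41.2 × 0.1004 = 4.138 V.

V_out ≈ 4.14 V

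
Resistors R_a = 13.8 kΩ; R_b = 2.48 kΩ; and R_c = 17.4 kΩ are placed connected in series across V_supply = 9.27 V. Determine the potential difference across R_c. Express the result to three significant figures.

V ≈ 4.79 V

Total series resistance ΣR = 13.8 + 2.48 + 17.4 = 33.68 kΩ.
V = V_supply · R/ΣR = 9.27 × 0.5166 = 4.789 V.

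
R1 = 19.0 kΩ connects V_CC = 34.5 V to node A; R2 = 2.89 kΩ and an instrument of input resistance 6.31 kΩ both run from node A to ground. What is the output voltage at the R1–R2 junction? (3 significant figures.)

V_out ≈ 3.26 V

First combine the lower leg with the load: R2 ‖ R_L = 1.982 kΩ.
Then V_out = V_CC · R2'/(R1 + R2') = 34.5 × 1.982/20.98 = 3.259 V.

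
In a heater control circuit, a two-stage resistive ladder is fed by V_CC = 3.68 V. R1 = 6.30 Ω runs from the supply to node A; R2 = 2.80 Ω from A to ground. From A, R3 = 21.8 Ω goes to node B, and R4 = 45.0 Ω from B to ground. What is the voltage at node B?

V_B ≈ 0.741 V

Looking into the second stage from A: R3 + R4 = 66.80 Ω appears in parallel with R2.
Effective lower resistance at A: R2 ‖ 66.80 = 2.687 Ω.
First divider: V_A = V_CC · 2.687/(6.30 + 2.687) = 1.100 V.
Then the unloaded second divider: V_B = V_A × R4/(R3+R4) = 1.100 × 0.6737 = 0.7413 V.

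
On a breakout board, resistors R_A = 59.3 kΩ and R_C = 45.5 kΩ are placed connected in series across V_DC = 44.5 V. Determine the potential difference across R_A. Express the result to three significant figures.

V ≈ 25.2 V

Total series resistance ΣR = 59.3 + 45.5 = 104.8 kΩ.
Voltage divider: V = V_DC · (59.30 / 104.8) = 44.5 × 0.5658 = 25.18 V.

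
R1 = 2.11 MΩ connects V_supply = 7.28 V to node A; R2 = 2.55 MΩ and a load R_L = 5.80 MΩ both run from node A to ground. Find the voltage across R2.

R2 ‖ R_L = (2.55 × 5.80)/(2.55 + 5.80) = 1.771 MΩ.
Now apply the divider: V_out = 7.28 × 0.4564 = 3.322 V.

V_out ≈ 3.32 V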